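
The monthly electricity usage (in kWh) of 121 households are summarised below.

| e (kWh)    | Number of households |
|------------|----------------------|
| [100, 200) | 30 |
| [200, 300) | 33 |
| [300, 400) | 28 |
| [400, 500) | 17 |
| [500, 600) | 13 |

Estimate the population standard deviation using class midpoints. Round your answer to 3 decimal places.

128.994

Midpoints: 150, 250, 350, 450, 550
n = 121, Σfm = 37350, mean = 308.6777
Σfm² = 13542500
Σf(m − x̄)² = Σfm² − (Σfm)²/n = 13542500 − 37350²/121 = 2013388.4298
Population variance = 2013388.4298 / 121 = 16639.5738
Standard deviation = √16639.5738 = 128.9945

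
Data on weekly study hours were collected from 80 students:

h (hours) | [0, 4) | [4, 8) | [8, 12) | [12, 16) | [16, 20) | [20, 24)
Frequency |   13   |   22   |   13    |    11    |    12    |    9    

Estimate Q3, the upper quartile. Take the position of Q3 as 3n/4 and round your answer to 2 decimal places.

16.33

Cumulative frequencies: 13, 35, 48, 59, 71, 80
n = 80; position = 3n/4 = 60.
This falls in the class [16, 20): L = 16, F = 59, f = 12, h = 4.
Upper quartile ≈ 16 + ((60 − 59) / 12) × 4 = 16.3333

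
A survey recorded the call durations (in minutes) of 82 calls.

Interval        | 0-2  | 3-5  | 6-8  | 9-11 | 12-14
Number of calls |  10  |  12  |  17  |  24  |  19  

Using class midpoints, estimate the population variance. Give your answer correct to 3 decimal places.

Midpoints: 1, 4, 7, 10, 13
n = 82, Σfm = 664, mean = 8.0976
Σfm² = 6646
Σf(m − x̄)² = Σfm² − (Σfm)²/n = 6646 − 664²/82 = 1269.2195
Population variance = 1269.2195 / 82 = 15.4783

15.478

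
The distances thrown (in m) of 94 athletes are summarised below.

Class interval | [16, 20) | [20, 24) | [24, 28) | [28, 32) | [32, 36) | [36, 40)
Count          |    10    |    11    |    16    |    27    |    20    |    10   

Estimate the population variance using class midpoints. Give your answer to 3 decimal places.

Midpoints: 18, 22, 26, 30, 34, 38
n = 94, Σfm = 2708, mean = 28.8085
Σfm² = 81240
Σf(m − x̄)² = Σfm² − (Σfm)²/n = 81240 − 2708²/94 = 3226.5532
Population variance = 3226.5532 / 94 = 34.3250

34.325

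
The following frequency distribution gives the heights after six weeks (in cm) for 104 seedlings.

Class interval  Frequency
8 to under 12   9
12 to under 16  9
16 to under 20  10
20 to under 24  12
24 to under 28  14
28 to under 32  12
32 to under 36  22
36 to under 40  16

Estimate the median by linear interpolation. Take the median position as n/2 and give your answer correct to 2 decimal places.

Cumulative frequencies: 9, 18, 28, 40, 54, 66, 88, 104
n = 104; position = n/2 = 52.
This falls in the class 24 to under 28: L = 24, F = 40, f = 14, h = 4.
Median ≈ 24 + ((52 − 40) / 14) × 4 = 27.4286

27.43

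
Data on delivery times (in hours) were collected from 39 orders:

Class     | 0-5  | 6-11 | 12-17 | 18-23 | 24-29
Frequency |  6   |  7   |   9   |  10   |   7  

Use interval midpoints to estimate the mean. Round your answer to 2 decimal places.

15.27

Midpoints: 2.5, 8.5, 14.5, 20.5, 26.5
Σfm = 6×2.5 + 7×8.5 + 9×14.5 + 10×20.5 + 7×26.5 = 595.5
n = Σf = 39
Mean = 595.5 / 39 = 15.2692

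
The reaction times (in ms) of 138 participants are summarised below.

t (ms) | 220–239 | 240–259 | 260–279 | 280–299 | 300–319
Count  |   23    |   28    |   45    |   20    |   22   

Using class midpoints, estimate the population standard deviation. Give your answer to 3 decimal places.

Midpoints: 229.5, 249.5, 269.5, 289.5, 309.5
n = 138, Σfm = 36991, mean = 268.0507
Σfm² = 10006374.5
Σf(m − x̄)² = Σfm² − (Σfm)²/n = 10006374.5 − 36991²/138 = 90910.1449
Population variance = 90910.1449 / 138 = 658.7692
Standard deviation = √658.7692 = 25.6665

25.666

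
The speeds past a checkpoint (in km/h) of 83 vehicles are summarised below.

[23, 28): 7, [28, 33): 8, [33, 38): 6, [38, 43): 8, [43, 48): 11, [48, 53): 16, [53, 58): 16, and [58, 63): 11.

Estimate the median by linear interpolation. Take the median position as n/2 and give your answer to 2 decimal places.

48.47

Cumulative frequencies: 7, 15, 21, 29, 40, 56, 72, 83
n = 83; position = n/2 = 41.5.
This falls in the class [48, 53): L = 48, F = 40, f = 16, h = 5.
Median ≈ 48 + ((41.5 − 40) / 16) × 5 = 48.4688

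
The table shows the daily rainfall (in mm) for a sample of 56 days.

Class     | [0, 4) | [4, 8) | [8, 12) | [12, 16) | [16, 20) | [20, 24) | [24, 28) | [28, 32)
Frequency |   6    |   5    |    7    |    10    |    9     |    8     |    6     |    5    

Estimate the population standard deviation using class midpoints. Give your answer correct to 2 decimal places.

8.32

Midpoints: 2, 6, 10, 14, 18, 22, 26, 30
n = 56, Σfm = 896, mean = 16.0000
Σfm² = 18208
Σf(m − x̄)² = Σfm² − (Σfm)²/n = 18208 − 896²/56 = 3872.0000
Population variance = 3872.0000 / 56 = 69.1429
Standard deviation = √69.1429 = 8.3152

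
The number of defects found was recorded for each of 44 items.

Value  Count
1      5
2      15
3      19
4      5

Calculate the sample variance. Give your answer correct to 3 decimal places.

0.719

Values: 1, 2, 3, 4
n = 44, Σfx = 112, mean = 2.5455
Σfx² = 316
Σf(x − x̄)² = Σfx² − (Σfx)²/n = 316 − 112²/44 = 30.9091
Sample variance = 30.9091 / 43 = 0.7188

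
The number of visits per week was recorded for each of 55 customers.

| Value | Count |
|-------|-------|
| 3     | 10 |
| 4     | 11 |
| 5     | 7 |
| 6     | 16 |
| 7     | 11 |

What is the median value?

5

Cumulative frequencies: 10, 21, 28, 44, 55
n = 55, so the median is the value in position (n+1)/2 = 28.
Position 28 falls at value 5.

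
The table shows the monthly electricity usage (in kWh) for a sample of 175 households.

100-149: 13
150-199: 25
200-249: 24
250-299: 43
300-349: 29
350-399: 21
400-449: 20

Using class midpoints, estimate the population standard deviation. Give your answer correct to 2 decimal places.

Midpoints: 124.5, 174.5, 224.5, 274.5, 324.5, 374.5, 424.5
n = 175, Σfm = 48937.5, mean = 279.6429
Σfm² = 15015393.75
Σf(m − x̄)² = Σfm² − (Σfm)²/n = 15015393.75 − 48937.5²/175 = 1330371.4286
Population variance = 1330371.4286 / 175 = 7602.1224
Standard deviation = √7602.1224 = 87.1902

87.19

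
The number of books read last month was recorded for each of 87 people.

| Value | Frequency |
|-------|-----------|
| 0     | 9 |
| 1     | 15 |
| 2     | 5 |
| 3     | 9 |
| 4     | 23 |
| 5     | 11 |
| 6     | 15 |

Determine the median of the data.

4

Cumulative frequencies: 9, 24, 29, 38, 61, 72, 87
n = 87, so the median is the value in position (n+1)/2 = 44.
Position 44 falls at value 4.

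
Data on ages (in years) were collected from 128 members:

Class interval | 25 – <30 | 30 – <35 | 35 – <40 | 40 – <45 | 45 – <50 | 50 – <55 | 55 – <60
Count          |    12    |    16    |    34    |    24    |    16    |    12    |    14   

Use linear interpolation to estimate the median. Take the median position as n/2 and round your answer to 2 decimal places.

40.42

Cumulative frequencies: 12, 28, 62, 86, 102, 114, 128
n = 128; position = n/2 = 64.
This falls in the class 40 – <45: L = 40, F = 62, f = 24, h = 5.
Median ≈ 40 + ((64 − 62) / 24) × 5 = 40.4167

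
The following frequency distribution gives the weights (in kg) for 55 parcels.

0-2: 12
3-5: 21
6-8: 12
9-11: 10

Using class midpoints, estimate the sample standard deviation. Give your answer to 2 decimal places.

Midpoints: 1, 4, 7, 10
n = 55, Σfm = 280, mean = 5.0909
Σfm² = 1936
Σf(m − x̄)² = Σfm² − (Σfm)²/n = 1936 − 280²/55 = 510.5455
Sample variance = 510.5455 / 54 = 9.4545
Standard deviation = √9.4545 = 3.0748

3.07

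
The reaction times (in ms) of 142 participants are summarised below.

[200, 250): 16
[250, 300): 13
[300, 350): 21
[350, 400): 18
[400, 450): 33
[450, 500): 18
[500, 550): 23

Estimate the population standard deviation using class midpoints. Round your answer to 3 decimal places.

Midpoints: 225, 275, 325, 375, 425, 475, 525
n = 142, Σfm = 55400, mean = 390.1408
Σfm² = 22903750
Σf(m − x̄)² = Σfm² − (Σfm)²/n = 22903750 − 55400²/142 = 1289947.1831
Population variance = 1289947.1831 / 142 = 9084.1351
Standard deviation = √9084.1351 = 95.3107

95.311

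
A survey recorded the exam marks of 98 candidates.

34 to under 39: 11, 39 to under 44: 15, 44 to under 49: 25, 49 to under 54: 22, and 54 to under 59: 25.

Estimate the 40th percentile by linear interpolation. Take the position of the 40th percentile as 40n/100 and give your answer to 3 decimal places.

Cumulative frequencies: 11, 26, 51, 73, 98
n = 98; position = 40n/100 = 39.2.
This falls in the class 44 to under 49: L = 44, F = 26, f = 25, h = 5.
40th percentile ≈ 44 + ((39.2 − 26) / 25) × 5 = 46.6400

46.640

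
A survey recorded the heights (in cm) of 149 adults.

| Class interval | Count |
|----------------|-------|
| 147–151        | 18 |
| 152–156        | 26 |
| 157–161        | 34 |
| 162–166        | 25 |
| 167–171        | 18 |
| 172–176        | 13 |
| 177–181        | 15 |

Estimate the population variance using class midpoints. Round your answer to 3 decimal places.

81.803

Midpoints: 149, 154, 159, 164, 169, 174, 179
n = 149, Σfm = 24181, mean = 162.2886
Σfm² = 3936489
Σf(m − x̄)² = Σfm² − (Σfm)²/n = 3936489 − 24181²/149 = 12188.5906
Population variance = 12188.5906 / 149 = 81.8026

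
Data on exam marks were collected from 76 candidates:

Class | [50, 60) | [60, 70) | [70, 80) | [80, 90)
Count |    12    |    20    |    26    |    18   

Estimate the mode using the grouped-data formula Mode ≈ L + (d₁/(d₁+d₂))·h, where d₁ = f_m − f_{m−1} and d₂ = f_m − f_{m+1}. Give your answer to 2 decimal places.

74.29

Modal class: [70, 80) (highest frequency 26).
d₁ = 26 − 20 = 6, d₂ = 26 − 18 = 8
Mode ≈ 70 + (6/(6+8)) × 10 = 70 + 4.2857 = 74.2857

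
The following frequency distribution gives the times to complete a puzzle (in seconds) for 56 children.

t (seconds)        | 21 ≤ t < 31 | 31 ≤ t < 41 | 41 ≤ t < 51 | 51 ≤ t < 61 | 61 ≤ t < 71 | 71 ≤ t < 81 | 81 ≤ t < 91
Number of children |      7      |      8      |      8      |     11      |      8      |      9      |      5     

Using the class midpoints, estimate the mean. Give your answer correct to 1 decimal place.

55.3

Midpoints: 26, 36, 46, 56, 66, 76, 86
Σfm = 7×26 + 8×36 + 8×46 + 11×56 + 8×66 + 9×76 + 5×86 = 3096
n = Σf = 56
Mean = 3096 / 56 = 55.2857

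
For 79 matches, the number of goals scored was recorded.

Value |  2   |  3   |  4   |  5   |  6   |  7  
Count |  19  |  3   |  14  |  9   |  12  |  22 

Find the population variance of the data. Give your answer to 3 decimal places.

3.689

Values: 2, 3, 4, 5, 6, 7
n = 79, Σfx = 374, mean = 4.7342
Σfx² = 2062
Σf(x − x̄)² = Σfx² − (Σfx)²/n = 2062 − 374²/79 = 291.4177
Population variance = 291.4177 / 79 = 3.6888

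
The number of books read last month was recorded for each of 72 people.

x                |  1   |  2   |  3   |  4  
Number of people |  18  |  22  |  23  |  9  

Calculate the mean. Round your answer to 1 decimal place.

Values: 1, 2, 3, 4
Σfx = 18×1 + 22×2 + 23×3 + 9×4 = 167
n = Σf = 72
Mean = 167 / 72 = 2.3194

2.3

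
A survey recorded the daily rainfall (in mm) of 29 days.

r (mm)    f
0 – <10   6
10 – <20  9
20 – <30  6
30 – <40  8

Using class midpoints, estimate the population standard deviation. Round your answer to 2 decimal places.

Midpoints: 5, 15, 25, 35
n = 29, Σfm = 595, mean = 20.5172
Σfm² = 15725
Σf(m − x̄)² = Σfm² − (Σfm)²/n = 15725 − 595²/29 = 3517.2414
Population variance = 3517.2414 / 29 = 121.2842
Standard deviation = √121.2842 = 11.0129

11.01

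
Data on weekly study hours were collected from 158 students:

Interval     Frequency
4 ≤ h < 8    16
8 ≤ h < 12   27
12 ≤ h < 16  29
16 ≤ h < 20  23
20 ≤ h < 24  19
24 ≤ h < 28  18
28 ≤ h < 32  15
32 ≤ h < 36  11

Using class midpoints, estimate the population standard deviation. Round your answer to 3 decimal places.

8.310

Midpoints: 6, 10, 14, 18, 22, 26, 30, 34
n = 158, Σfm = 2896, mean = 18.3291
Σfm² = 63992
Σf(m − x̄)² = Σfm² − (Σfm)²/n = 63992 − 2896²/158 = 10910.8861
Population variance = 10910.8861 / 158 = 69.0562
Standard deviation = √69.0562 = 8.3100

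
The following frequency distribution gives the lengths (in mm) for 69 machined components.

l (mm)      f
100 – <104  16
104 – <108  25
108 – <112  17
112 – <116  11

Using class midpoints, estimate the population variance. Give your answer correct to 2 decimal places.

Midpoints: 102, 106, 110, 114
n = 69, Σfm = 7406, mean = 107.3333
Σfm² = 796020
Σf(m − x̄)² = Σfm² − (Σfm)²/n = 796020 − 7406²/69 = 1109.3333
Population variance = 1109.3333 / 69 = 16.0773

16.08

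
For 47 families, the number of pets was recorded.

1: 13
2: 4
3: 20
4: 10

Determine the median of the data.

3

Cumulative frequencies: 13, 17, 37, 47
n = 47, so the median is the value in position (n+1)/2 = 24.
Position 24 falls at value 3.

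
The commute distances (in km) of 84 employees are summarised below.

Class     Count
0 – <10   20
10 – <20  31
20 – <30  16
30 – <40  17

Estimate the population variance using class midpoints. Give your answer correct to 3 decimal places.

Midpoints: 5, 15, 25, 35
n = 84, Σfm = 1560, mean = 18.5714
Σfm² = 38300
Σf(m − x̄)² = Σfm² − (Σfm)²/n = 38300 − 1560²/84 = 9328.5714
Population variance = 9328.5714 / 84 = 111.0544

111.054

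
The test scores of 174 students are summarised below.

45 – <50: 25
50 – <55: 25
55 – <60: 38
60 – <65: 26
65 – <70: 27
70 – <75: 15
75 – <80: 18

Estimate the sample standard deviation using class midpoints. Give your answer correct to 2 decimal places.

9.28

Midpoints: 47.5, 52.5, 57.5, 62.5, 67.5, 72.5, 77.5
n = 174, Σfm = 10615, mean = 61.0057
Σfm² = 662487.5
Σf(m − x̄)² = Σfm² − (Σfm)²/n = 662487.5 − 10615²/174 = 14911.4943
Sample variance = 14911.4943 / 173 = 86.1936
Standard deviation = √86.1936 = 9.2841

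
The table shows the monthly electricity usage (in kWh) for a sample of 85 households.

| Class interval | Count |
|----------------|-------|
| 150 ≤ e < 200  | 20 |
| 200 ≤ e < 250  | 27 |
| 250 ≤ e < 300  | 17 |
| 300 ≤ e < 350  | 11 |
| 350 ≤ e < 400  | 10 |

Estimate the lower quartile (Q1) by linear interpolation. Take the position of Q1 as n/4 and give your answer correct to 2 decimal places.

202.31

Cumulative frequencies: 20, 47, 64, 75, 85
n = 85; position = n/4 = 21.25.
This falls in the class 200 ≤ e < 250: L = 200, F = 20, f = 27, h = 50.
Lower quartile ≈ 200 + ((21.25 − 20) / 27) × 50 = 202.3148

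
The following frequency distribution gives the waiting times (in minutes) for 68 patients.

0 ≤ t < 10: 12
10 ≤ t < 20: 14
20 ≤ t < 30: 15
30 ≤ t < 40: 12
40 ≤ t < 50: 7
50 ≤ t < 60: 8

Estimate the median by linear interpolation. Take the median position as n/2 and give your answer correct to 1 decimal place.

Cumulative frequencies: 12, 26, 41, 53, 60, 68
n = 68; position = n/2 = 34.
This falls in the class 20 ≤ t < 30: L = 20, F = 26, f = 15, h = 10.
Median ≈ 20 + ((34 − 26) / 15) × 10 = 25.3333

25.3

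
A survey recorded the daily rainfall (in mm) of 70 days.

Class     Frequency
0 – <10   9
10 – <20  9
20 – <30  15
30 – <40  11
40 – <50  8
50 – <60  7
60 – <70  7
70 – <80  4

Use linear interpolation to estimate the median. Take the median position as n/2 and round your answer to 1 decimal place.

Cumulative frequencies: 9, 18, 33, 44, 52, 59, 66, 70
n = 70; position = n/2 = 35.
This falls in the class 30 – <40: L = 30, F = 33, f = 11, h = 10.
Median ≈ 30 + ((35 − 33) / 11) × 10 = 31.8182

31.8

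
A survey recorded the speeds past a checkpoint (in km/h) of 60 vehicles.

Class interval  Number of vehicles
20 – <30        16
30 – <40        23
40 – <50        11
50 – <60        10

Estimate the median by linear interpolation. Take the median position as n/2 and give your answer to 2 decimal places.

36.09

Cumulative frequencies: 16, 39, 50, 60
n = 60; position = n/2 = 30.
This falls in the class 30 – <40: L = 30, F = 16, f = 23, h = 10.
Median ≈ 30 + ((30 − 16) / 23) × 10 = 36.0870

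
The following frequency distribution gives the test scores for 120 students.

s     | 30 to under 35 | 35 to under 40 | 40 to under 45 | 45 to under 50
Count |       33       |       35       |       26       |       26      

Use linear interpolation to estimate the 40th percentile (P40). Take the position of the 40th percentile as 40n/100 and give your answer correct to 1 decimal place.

37.1

Cumulative frequencies: 33, 68, 94, 120
n = 120; position = 40n/100 = 48.
This falls in the class 35 to under 40: L = 35, F = 33, f = 35, h = 5.
40th percentile ≈ 35 + ((48 − 33) / 35) × 5 = 37.1429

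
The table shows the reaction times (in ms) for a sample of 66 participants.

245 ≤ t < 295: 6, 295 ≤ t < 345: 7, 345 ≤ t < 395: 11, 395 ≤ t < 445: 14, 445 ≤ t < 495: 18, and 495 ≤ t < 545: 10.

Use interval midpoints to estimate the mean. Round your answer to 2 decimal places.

Midpoints: 270, 320, 370, 420, 470, 520
Σfm = 6×270 + 7×320 + 11×370 + 14×420 + 18×470 + 10×520 = 27470
n = Σf = 66
Mean = 27470 / 66 = 416.2121

416.21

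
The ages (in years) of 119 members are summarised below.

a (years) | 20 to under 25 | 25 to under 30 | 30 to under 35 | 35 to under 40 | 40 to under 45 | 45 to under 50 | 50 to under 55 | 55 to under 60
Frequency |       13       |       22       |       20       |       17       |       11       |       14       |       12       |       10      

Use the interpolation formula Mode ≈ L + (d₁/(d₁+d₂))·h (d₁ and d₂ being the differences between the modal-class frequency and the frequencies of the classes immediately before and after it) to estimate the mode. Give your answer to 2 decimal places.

29.09

Modal class: 25 to under 30 (highest frequency 22).
d₁ = 22 − 13 = 9, d₂ = 22 − 20 = 2
Mode ≈ 25 + (9/(9+2)) × 5 = 25 + 4.0909 = 29.0909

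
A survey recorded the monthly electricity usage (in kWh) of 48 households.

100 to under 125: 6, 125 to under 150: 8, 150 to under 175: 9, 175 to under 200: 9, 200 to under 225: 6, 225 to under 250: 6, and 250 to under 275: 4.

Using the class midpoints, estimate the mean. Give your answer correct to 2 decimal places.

Midpoints: 112.5, 137.5, 162.5, 187.5, 212.5, 237.5, 262.5
Σfm = 6×112.5 + 8×137.5 + 9×162.5 + 9×187.5 + 6×212.5 + 6×237.5 + 4×262.5 = 8675
n = Σf = 48
Mean = 8675 / 48 = 180.7292

180.73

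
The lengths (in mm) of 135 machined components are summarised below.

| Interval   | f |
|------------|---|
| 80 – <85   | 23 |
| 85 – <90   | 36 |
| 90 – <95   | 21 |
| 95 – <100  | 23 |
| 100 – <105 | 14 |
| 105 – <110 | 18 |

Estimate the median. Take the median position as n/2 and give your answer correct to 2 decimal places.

92.02

Cumulative frequencies: 23, 59, 80, 103, 117, 135
n = 135; position = n/2 = 67.5.
This falls in the class 90 – <95: L = 90, F = 59, f = 21, h = 5.
Median ≈ 90 + ((67.5 − 59) / 21) × 5 = 92.0238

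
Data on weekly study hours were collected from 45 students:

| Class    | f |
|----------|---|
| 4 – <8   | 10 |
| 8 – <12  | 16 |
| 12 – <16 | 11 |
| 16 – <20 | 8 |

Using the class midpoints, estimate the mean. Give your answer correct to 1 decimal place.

11.5

Midpoints: 6, 10, 14, 18
Σfm = 10×6 + 16×10 + 11×14 + 8×18 = 518
n = Σf = 45
Mean = 518 / 45 = 11.5111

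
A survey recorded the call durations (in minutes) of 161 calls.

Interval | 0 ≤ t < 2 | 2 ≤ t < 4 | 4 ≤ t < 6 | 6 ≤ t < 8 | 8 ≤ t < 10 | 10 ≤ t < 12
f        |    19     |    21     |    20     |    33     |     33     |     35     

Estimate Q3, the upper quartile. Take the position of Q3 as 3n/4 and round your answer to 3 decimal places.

Cumulative frequencies: 19, 40, 60, 93, 126, 161
n = 161; position = 3n/4 = 120.75.
This falls in the class 8 ≤ t < 10: L = 8, F = 93, f = 33, h = 2.
Upper quartile ≈ 8 + ((120.75 − 93) / 33) × 2 = 9.6818

9.682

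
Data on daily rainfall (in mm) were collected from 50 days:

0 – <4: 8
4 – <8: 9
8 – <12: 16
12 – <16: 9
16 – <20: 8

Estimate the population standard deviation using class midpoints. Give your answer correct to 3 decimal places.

Midpoints: 2, 6, 10, 14, 18
n = 50, Σfm = 500, mean = 10.0000
Σfm² = 6312
Σf(m − x̄)² = Σfm² − (Σfm)²/n = 6312 − 500²/50 = 1312.0000
Population variance = 1312.0000 / 50 = 26.2400
Standard deviation = √26.2400 = 5.1225

5.122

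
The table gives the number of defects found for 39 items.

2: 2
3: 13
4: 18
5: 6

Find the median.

4

Cumulative frequencies: 2, 15, 33, 39
n = 39, so the median is the value in position (n+1)/2 = 20.
Position 20 falls at value 4.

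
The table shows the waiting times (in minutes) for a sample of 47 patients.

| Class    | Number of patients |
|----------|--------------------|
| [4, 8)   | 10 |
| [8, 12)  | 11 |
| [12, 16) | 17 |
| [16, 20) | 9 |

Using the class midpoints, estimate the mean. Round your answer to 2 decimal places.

Midpoints: 6, 10, 14, 18
Σfm = 10×6 + 11×10 + 17×14 + 9×18 = 570
n = Σf = 47
Mean = 570 / 47 = 12.1277

12.13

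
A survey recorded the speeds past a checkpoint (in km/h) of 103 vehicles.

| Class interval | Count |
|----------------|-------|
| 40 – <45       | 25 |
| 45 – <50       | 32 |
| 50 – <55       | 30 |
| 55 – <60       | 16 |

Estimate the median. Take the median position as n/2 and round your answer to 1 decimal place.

Cumulative frequencies: 25, 57, 87, 103
n = 103; position = n/2 = 51.5.
This falls in the class 45 – <50: L = 45, F = 25, f = 32, h = 5.
Median ≈ 45 + ((51.5 − 25) / 32) × 5 = 49.1406

49.1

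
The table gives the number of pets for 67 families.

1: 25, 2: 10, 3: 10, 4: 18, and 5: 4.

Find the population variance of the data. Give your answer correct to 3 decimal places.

Values: 1, 2, 3, 4, 5
n = 67, Σfx = 167, mean = 2.4925
Σfx² = 543
Σf(x − x̄)² = Σfx² − (Σfx)²/n = 543 − 167²/67 = 126.7463
Population variance = 126.7463 / 67 = 1.8917

1.892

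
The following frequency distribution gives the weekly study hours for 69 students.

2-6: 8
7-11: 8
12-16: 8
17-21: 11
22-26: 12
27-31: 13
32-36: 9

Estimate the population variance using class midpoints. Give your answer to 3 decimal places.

91.598

Midpoints: 4, 9, 14, 19, 24, 29, 34
n = 69, Σfm = 1396, mean = 20.2319
Σfm² = 34564
Σf(m − x̄)² = Σfm² − (Σfm)²/n = 34564 − 1396²/69 = 6320.2899
Population variance = 6320.2899 / 69 = 91.5984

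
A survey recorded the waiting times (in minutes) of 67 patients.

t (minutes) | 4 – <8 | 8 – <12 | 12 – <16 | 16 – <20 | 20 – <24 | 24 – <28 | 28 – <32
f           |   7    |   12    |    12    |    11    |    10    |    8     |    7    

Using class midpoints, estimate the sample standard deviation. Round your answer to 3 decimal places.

Midpoints: 6, 10, 14, 18, 22, 26, 30
n = 67, Σfm = 1166, mean = 17.4030
Σfm² = 23916
Σf(m − x̄)² = Σfm² − (Σfm)²/n = 23916 − 1166²/67 = 3624.1194
Sample variance = 3624.1194 / 66 = 54.9109
Standard deviation = √54.9109 = 7.4102

7.410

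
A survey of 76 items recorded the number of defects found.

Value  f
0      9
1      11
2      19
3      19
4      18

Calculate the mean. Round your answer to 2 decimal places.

2.34

Values: 0, 1, 2, 3, 4
Σfx = 9×0 + 11×1 + 19×2 + 19×3 + 18×4 = 178
n = Σf = 76
Mean = 178 / 76 = 2.3421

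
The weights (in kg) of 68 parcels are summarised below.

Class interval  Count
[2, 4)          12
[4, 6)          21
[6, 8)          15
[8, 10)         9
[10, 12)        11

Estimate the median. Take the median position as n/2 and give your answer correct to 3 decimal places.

Cumulative frequencies: 12, 33, 48, 57, 68
n = 68; position = n/2 = 34.
This falls in the class [6, 8): L = 6, F = 33, f = 15, h = 2.
Median ≈ 6 + ((34 − 33) / 15) × 2 = 6.1333

6.133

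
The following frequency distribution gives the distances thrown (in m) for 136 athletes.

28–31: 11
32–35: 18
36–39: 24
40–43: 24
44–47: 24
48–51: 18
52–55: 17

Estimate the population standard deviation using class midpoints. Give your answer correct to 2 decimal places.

Midpoints: 29.5, 33.5, 37.5, 41.5, 45.5, 49.5, 53.5
n = 136, Σfm = 5716, mean = 42.0294
Σfm² = 247306
Σf(m − x̄)² = Σfm² − (Σfm)²/n = 247306 − 5716²/136 = 7065.8824
Population variance = 7065.8824 / 136 = 51.9550
Standard deviation = √51.9550 = 7.2080

7.21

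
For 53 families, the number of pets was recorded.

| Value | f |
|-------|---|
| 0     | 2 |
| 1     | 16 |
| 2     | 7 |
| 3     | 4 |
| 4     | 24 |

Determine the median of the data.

3

Cumulative frequencies: 2, 18, 25, 29, 53
n = 53, so the median is the value in position (n+1)/2 = 27.
Position 27 falls at value 3.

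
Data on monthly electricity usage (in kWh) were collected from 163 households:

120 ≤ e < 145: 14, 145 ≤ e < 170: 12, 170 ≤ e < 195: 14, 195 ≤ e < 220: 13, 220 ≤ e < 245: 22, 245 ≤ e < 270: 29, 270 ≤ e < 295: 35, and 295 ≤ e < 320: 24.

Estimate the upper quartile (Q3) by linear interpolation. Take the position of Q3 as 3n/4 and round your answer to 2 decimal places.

283.04

Cumulative frequencies: 14, 26, 40, 53, 75, 104, 139, 163
n = 163; position = 3n/4 = 122.25.
This falls in the class 270 ≤ e < 295: L = 270, F = 104, f = 35, h = 25.
Upper quartile ≈ 270 + ((122.25 − 104) / 35) × 25 = 283.0357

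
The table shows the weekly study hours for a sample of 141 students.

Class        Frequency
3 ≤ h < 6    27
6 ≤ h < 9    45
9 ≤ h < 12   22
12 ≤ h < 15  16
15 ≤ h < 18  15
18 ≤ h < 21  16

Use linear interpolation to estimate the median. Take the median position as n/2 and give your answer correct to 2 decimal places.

8.90

Cumulative frequencies: 27, 72, 94, 110, 125, 141
n = 141; position = n/2 = 70.5.
This falls in the class 6 ≤ h < 9: L = 6, F = 27, f = 45, h = 3.
Median ≈ 6 + ((70.5 − 27) / 45) × 3 = 8.9000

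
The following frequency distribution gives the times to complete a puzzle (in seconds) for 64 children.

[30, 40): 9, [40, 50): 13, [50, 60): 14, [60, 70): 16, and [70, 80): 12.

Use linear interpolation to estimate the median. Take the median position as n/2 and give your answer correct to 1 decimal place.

57.1

Cumulative frequencies: 9, 22, 36, 52, 64
n = 64; position = n/2 = 32.
This falls in the class [50, 60): L = 50, F = 22, f = 14, h = 10.
Median ≈ 50 + ((32 − 22) / 14) × 10 = 57.1429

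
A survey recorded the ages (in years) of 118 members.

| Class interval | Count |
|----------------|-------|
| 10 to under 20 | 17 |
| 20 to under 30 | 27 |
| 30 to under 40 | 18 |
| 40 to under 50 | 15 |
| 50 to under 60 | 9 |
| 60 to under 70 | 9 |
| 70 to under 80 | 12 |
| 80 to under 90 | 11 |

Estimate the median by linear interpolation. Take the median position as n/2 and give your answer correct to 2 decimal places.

Cumulative frequencies: 17, 44, 62, 77, 86, 95, 107, 118
n = 118; position = n/2 = 59.
This falls in the class 30 to under 40: L = 30, F = 44, f = 18, h = 10.
Median ≈ 30 + ((59 − 44) / 18) × 10 = 38.3333

38.33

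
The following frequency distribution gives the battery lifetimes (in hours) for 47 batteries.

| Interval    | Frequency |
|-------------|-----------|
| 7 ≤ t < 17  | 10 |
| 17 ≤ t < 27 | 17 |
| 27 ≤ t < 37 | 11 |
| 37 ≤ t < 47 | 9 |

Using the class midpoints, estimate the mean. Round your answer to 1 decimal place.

Midpoints: 12, 22, 32, 42
Σfm = 10×12 + 17×22 + 11×32 + 9×42 = 1224
n = Σf = 47
Mean = 1224 / 47 = 26.0426

26.0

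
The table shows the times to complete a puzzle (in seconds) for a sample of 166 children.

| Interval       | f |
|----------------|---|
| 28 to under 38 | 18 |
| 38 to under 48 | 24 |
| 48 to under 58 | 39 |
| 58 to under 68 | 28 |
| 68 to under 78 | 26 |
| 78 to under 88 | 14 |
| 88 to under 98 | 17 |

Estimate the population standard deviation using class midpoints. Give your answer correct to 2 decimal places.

17.77

Midpoints: 33, 43, 53, 63, 73, 83, 93
n = 166, Σfm = 10098, mean = 60.8313
Σfm² = 666694
Σf(m − x̄)² = Σfm² − (Σfm)²/n = 666694 − 10098²/166 = 52419.2771
Population variance = 52419.2771 / 166 = 315.7788
Standard deviation = √315.7788 = 17.7702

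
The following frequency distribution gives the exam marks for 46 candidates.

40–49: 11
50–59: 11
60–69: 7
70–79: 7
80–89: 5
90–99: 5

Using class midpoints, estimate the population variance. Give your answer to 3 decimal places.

Midpoints: 44.5, 54.5, 64.5, 74.5, 84.5, 94.5
n = 46, Σfm = 2957, mean = 64.2826
Σfm² = 202781.5
Σf(m − x̄)² = Σfm² − (Σfm)²/n = 202781.5 − 2957²/46 = 12697.8261
Population variance = 12697.8261 / 46 = 276.0397

276.040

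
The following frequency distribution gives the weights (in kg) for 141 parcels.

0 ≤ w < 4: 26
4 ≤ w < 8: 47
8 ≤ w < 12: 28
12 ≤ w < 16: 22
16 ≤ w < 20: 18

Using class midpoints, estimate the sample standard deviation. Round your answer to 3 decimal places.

5.161

Midpoints: 2, 6, 10, 14, 18
n = 141, Σfm = 1246, mean = 8.8369
Σfm² = 14740
Σf(m − x̄)² = Σfm² − (Σfm)²/n = 14740 − 1246²/141 = 3729.2482
Sample variance = 3729.2482 / 140 = 26.6375
Standard deviation = √26.6375 = 5.1612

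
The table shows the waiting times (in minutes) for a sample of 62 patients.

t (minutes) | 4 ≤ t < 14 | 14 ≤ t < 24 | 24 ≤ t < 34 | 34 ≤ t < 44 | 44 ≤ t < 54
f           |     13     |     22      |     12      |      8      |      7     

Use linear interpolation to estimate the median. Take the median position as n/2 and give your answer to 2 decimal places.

22.18

Cumulative frequencies: 13, 35, 47, 55, 62
n = 62; position = n/2 = 31.
This falls in the class 14 ≤ t < 24: L = 14, F = 13, f = 22, h = 10.
Median ≈ 14 + ((31 − 13) / 22) × 10 = 22.1818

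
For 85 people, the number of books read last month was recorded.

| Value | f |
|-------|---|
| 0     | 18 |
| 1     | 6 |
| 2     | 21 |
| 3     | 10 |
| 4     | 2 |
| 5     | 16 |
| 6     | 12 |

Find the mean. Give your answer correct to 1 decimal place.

Values: 0, 1, 2, 3, 4, 5, 6
Σfx = 18×0 + 6×1 + 21×2 + 10×3 + 2×4 + 16×5 + 12×6 = 238
n = Σf = 85
Mean = 238 / 85 = 2.8000

2.8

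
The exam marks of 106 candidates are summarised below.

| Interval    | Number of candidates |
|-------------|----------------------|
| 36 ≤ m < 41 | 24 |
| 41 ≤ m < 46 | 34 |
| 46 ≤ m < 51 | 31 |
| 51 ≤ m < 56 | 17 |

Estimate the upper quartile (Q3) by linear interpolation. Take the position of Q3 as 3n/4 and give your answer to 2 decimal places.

49.47

Cumulative frequencies: 24, 58, 89, 106
n = 106; position = 3n/4 = 79.5.
This falls in the class 46 ≤ m < 51: L = 46, F = 58, f = 31, h = 5.
Upper quartile ≈ 46 + ((79.5 − 58) / 31) × 5 = 49.4677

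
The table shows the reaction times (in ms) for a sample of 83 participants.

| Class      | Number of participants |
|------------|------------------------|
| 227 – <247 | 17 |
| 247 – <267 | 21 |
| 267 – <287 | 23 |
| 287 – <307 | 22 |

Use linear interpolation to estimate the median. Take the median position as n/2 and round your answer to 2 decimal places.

270.04

Cumulative frequencies: 17, 38, 61, 83
n = 83; position = n/2 = 41.5.
This falls in the class 267 – <287: L = 267, F = 38, f = 23, h = 20.
Median ≈ 267 + ((41.5 − 38) / 23) × 20 = 270.0435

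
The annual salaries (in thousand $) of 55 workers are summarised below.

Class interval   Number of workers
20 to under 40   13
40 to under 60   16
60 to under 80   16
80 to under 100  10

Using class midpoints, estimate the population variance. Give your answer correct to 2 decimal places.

431.87

Midpoints: 30, 50, 70, 90
n = 55, Σfm = 3210, mean = 58.3636
Σfm² = 211100
Σf(m − x̄)² = Σfm² − (Σfm)²/n = 211100 − 3210²/55 = 23752.7273
Population variance = 23752.7273 / 55 = 431.8678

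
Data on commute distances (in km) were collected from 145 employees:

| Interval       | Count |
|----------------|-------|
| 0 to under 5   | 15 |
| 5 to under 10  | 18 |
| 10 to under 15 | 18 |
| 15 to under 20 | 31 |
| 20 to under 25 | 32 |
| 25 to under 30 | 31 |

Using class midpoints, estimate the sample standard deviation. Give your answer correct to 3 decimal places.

8.131

Midpoints: 2.5, 7.5, 12.5, 17.5, 22.5, 27.5
n = 145, Σfm = 2512.5, mean = 17.3276
Σfm² = 53056.25
Σf(m − x̄)² = Σfm² − (Σfm)²/n = 53056.25 − 2512.5²/145 = 9520.6897
Sample variance = 9520.6897 / 144 = 66.1159
Standard deviation = √66.1159 = 8.1312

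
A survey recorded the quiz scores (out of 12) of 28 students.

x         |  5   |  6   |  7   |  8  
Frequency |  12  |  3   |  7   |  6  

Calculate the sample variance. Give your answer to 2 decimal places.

Values: 5, 6, 7, 8
n = 28, Σfx = 175, mean = 6.2500
Σfx² = 1135
Σf(x − x̄)² = Σfx² − (Σfx)²/n = 1135 − 175²/28 = 41.2500
Sample variance = 41.2500 / 27 = 1.5278

1.53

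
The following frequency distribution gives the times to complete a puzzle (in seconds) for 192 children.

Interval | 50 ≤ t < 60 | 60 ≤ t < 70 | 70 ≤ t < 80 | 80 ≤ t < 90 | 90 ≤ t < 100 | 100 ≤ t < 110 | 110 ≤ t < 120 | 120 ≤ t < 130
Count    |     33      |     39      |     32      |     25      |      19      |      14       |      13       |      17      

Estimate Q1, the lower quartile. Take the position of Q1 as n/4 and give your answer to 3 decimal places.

Cumulative frequencies: 33, 72, 104, 129, 148, 162, 175, 192
n = 192; position = n/4 = 48.
This falls in the class 60 ≤ t < 70: L = 60, F = 33, f = 39, h = 10.
Lower quartile ≈ 60 + ((48 − 33) / 39) × 10 = 63.8462

63.846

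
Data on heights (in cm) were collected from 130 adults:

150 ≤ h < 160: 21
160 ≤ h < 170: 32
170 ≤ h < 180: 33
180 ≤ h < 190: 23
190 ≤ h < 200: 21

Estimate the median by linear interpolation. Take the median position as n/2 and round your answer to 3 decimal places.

173.636

Cumulative frequencies: 21, 53, 86, 109, 130
n = 130; position = n/2 = 65.
This falls in the class 170 ≤ h < 180: L = 170, F = 53, f = 33, h = 10.
Median ≈ 170 + ((65 − 53) / 33) × 10 = 173.6364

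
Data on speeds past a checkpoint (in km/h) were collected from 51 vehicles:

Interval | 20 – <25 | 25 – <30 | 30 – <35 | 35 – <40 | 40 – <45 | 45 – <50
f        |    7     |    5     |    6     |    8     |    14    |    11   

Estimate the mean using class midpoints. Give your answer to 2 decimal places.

Midpoints: 22.5, 27.5, 32.5, 37.5, 42.5, 47.5
Σfm = 7×22.5 + 5×27.5 + 6×32.5 + 8×37.5 + 14×42.5 + 11×47.5 = 1907.5
n = Σf = 51
Mean = 1907.5 / 51 = 37.4020

37.40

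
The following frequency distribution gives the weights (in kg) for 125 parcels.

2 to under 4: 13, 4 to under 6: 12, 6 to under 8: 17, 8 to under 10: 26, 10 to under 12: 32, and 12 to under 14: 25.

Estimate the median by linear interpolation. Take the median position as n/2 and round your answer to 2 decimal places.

Cumulative frequencies: 13, 25, 42, 68, 100, 125
n = 125; position = n/2 = 62.5.
This falls in the class 8 to under 10: L = 8, F = 42, f = 26, h = 2.
Median ≈ 8 + ((62.5 − 42) / 26) × 2 = 9.5769

9.58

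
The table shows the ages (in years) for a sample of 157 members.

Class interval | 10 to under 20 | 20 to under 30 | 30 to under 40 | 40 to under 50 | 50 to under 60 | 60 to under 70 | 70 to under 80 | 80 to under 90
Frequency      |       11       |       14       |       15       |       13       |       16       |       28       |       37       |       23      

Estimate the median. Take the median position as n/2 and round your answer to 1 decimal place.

63.4

Cumulative frequencies: 11, 25, 40, 53, 69, 97, 134, 157
n = 157; position = n/2 = 78.5.
This falls in the class 60 to under 70: L = 60, F = 69, f = 28, h = 10.
Median ≈ 60 + ((78.5 − 69) / 28) × 10 = 63.3929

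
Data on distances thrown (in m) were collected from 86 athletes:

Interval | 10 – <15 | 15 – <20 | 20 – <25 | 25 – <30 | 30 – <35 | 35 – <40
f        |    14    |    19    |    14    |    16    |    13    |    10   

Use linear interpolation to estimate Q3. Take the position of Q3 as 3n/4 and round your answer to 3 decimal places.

Cumulative frequencies: 14, 33, 47, 63, 76, 86
n = 86; position = 3n/4 = 64.5.
This falls in the class 30 – <35: L = 30, F = 63, f = 13, h = 5.
Upper quartile ≈ 30 + ((64.5 − 63) / 13) × 5 = 30.5769

30.577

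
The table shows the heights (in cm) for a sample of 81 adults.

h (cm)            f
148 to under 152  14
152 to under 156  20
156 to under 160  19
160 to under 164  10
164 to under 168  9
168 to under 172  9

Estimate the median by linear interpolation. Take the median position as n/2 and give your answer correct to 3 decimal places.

Cumulative frequencies: 14, 34, 53, 63, 72, 81
n = 81; position = n/2 = 40.5.
This falls in the class 156 to under 160: L = 156, F = 34, f = 19, h = 4.
Median ≈ 156 + ((40.5 − 34) / 19) × 4 = 157.3684

157.368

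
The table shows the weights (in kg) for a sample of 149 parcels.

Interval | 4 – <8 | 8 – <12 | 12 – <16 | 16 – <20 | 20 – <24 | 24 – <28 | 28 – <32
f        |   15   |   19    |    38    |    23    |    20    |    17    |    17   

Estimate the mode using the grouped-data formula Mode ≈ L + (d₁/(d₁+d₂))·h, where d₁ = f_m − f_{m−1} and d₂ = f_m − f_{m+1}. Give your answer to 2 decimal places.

Modal class: 12 – <16 (highest frequency 38).
d₁ = 38 − 19 = 19, d₂ = 38 − 23 = 15
Mode ≈ 12 + (19/(19+15)) × 4 = 12 + 2.2353 = 14.2353

14.24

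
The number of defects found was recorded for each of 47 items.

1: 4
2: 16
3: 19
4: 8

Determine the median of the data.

3

Cumulative frequencies: 4, 20, 39, 47
n = 47, so the median is the value in position (n+1)/2 = 24.
Position 24 falls at value 3.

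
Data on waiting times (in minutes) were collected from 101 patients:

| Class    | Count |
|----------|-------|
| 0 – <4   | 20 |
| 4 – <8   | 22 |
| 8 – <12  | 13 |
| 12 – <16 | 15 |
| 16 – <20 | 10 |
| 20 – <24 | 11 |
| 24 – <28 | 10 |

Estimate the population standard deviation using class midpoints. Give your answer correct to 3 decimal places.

7.911

Midpoints: 2, 6, 10, 14, 18, 22, 26
n = 101, Σfm = 1194, mean = 11.8218
Σfm² = 20436
Σf(m − x̄)² = Σfm² − (Σfm)²/n = 20436 − 1194²/101 = 6320.7921
Population variance = 6320.7921 / 101 = 62.5821
Standard deviation = √62.5821 = 7.9109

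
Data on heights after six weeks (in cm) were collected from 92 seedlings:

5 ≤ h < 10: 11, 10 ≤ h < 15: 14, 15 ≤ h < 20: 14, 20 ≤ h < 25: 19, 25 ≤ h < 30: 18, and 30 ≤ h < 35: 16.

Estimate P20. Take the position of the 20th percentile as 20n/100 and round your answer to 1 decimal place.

12.6

Cumulative frequencies: 11, 25, 39, 58, 76, 92
n = 92; position = 20n/100 = 18.4.
This falls in the class 10 ≤ h < 15: L = 10, F = 11, f = 14, h = 5.
20th percentile ≈ 10 + ((18.4 − 11) / 14) × 5 = 12.6429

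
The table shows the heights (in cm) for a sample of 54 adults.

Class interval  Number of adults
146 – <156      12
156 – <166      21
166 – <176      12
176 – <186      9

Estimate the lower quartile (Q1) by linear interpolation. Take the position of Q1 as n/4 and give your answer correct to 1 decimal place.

Cumulative frequencies: 12, 33, 45, 54
n = 54; position = n/4 = 13.5.
This falls in the class 156 – <166: L = 156, F = 12, f = 21, h = 10.
Lower quartile ≈ 156 + ((13.5 − 12) / 21) × 10 = 156.7143

156.7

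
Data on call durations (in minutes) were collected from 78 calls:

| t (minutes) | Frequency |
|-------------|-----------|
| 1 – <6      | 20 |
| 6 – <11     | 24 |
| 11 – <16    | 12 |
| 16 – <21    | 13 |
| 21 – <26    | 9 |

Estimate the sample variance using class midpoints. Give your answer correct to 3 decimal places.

45.142

Midpoints: 3.5, 8.5, 13.5, 18.5, 23.5
n = 78, Σfm = 888, mean = 11.3846
Σfm² = 13585.5
Σf(m − x̄)² = Σfm² − (Σfm)²/n = 13585.5 − 888²/78 = 3475.9615
Sample variance = 3475.9615 / 77 = 45.1424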